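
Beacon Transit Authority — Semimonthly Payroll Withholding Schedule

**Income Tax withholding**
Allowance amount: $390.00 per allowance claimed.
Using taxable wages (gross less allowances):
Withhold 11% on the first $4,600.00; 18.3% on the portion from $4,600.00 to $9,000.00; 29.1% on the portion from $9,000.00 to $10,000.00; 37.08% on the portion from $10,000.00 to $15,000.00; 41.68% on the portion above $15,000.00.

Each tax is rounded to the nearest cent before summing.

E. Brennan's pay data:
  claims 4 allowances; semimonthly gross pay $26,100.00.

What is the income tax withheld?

$7,432.47

Income Tax: taxable = $26,100.00 − 4×$390.00 = $24,540.00
  $3,456.20 + 41.68% × ($24,540.00 − $15,000.00) = $3,456.20 + 41.68% × $9,540.00 = $7,432.47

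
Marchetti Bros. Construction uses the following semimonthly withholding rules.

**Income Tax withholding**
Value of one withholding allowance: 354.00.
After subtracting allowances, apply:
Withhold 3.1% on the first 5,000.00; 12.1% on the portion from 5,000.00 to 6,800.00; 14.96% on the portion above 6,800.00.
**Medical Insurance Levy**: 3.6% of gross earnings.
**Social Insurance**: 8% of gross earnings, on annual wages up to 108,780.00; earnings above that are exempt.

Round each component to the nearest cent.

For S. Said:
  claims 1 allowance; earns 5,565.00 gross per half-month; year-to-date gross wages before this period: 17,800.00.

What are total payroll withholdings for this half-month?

Income Tax: taxable = 5,565.00 − 1×354.00 = 5,211.00
  155.00 + 12.1% × (5,211.00 − 5,000.00) = 155.00 + 12.1% × 211.00 = 180.53
Medical Insurance Levy: 3.6% × 5,565.00 = 200.34
Social Insurance: 8% × 5,565.00 = 445.20
Total: 180.53 + 200.34 + 445.20 = 826.07

826.07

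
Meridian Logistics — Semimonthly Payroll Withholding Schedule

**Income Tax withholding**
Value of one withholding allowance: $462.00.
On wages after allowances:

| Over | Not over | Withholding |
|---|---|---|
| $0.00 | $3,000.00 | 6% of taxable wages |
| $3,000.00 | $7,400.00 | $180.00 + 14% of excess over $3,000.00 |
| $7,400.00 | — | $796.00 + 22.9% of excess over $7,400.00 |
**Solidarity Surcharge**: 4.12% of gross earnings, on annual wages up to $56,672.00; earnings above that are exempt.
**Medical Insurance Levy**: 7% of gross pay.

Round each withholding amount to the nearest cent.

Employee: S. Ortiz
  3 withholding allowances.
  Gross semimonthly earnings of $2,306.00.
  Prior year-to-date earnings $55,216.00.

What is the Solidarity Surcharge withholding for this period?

$59.99

Solidarity Surcharge: cap $56,672.00 − YTD $55,216.00 = $1,456.00 subject; 4.12% × $1,456.00 = $59.99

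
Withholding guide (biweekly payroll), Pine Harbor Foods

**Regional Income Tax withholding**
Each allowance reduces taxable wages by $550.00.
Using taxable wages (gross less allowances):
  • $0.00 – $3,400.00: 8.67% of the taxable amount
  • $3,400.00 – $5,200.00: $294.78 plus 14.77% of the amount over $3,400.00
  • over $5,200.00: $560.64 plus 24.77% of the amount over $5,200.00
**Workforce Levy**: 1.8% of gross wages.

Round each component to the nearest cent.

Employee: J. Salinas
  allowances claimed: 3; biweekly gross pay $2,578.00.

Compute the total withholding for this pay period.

Regional Income Tax: taxable = $2,578.00 − 3×$550.00 = $928.00
  8.67% × $928.00 = $80.46
Workforce Levy: 1.8% × $2,578.00 = $46.40
Total: $80.46 + $46.40 = $126.86

$126.86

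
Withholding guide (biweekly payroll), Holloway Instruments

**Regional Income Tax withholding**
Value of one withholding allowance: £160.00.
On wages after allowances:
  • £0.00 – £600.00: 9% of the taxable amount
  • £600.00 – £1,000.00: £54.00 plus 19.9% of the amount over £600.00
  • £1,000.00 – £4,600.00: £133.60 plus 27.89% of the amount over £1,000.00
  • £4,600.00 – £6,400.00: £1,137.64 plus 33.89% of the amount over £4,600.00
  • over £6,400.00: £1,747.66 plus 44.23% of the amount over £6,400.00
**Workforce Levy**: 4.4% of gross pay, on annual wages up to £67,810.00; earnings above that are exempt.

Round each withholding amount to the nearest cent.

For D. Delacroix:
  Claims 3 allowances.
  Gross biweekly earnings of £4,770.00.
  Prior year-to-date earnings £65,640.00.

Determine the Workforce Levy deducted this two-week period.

Workforce Levy: cap £67,810.00 − YTD £65,640.00 = £2,170.00 subject; 4.4% × £2,170.00 = £95.48

£95.48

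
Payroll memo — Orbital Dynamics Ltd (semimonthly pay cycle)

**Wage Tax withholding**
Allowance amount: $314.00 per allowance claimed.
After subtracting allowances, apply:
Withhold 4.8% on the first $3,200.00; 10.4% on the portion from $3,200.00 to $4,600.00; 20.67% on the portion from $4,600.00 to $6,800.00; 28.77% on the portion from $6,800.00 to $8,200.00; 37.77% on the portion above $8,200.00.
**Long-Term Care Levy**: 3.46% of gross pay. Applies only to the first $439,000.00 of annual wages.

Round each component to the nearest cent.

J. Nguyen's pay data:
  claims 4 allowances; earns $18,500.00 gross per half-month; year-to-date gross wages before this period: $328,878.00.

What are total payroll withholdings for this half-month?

Wage Tax: taxable = $18,500.00 − 4×$314.00 = $17,244.00
  $1,156.72 + 37.77% × ($17,244.00 − $8,200.00) = $1,156.72 + 37.77% × $9,044.00 = $4,572.64
Long-Term Care Levy: 3.46% × $18,500.00 = $640.10
Total: $4,572.64 + $640.10 = $5,212.74

$5,212.74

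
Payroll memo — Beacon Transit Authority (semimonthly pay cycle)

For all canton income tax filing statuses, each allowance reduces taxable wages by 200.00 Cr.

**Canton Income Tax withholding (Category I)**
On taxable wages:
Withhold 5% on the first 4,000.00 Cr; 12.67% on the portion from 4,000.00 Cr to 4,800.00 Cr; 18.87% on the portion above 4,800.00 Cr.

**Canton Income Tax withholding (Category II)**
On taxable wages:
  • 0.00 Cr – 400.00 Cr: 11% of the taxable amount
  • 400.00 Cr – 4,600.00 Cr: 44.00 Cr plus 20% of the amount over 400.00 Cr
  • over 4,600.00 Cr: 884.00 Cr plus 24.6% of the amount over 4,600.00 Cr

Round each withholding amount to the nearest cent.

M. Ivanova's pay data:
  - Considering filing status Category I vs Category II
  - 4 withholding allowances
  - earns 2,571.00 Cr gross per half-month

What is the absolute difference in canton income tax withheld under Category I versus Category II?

229.65 Cr

Canton Income Tax (Category I): taxable = 2,571.00 Cr − 4×200.00 Cr = 1,771.00 Cr
  5% × 1,771.00 Cr = 88.55 Cr
Canton Income Tax (Category II): taxable = 2,571.00 Cr − 4×200.00 Cr = 1,771.00 Cr
  44.00 Cr + 20% × (1,771.00 Cr − 400.00 Cr) = 44.00 Cr + 20% × 1,371.00 Cr = 318.20 Cr
Difference: |88.55 Cr − 318.20 Cr| = 229.65 Cr (higher under Category II)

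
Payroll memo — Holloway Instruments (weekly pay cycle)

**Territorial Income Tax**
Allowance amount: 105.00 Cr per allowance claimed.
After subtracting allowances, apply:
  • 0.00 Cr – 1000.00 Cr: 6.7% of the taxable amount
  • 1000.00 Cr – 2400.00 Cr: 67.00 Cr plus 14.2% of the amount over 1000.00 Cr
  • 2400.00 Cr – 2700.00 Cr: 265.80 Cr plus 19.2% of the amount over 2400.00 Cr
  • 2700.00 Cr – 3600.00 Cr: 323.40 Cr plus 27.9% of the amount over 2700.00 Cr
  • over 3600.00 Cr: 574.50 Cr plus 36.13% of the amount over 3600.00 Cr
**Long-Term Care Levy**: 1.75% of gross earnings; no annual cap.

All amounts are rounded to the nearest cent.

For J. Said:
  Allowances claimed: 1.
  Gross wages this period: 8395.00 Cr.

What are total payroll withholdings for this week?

2415.91 Cr

Territorial Income Tax: taxable = 8395.00 Cr − 1×105.00 Cr = 8290.00 Cr
  574.50 Cr + 36.13% × (8290.00 Cr − 3600.00 Cr) = 574.50 Cr + 36.13% × 4690.00 Cr = 2269.00 Cr
Long-Term Care Levy: 1.75% × 8395.00 Cr = 146.91 Cr
Total: 2269.00 Cr + 146.91 Cr = 2415.91 Cr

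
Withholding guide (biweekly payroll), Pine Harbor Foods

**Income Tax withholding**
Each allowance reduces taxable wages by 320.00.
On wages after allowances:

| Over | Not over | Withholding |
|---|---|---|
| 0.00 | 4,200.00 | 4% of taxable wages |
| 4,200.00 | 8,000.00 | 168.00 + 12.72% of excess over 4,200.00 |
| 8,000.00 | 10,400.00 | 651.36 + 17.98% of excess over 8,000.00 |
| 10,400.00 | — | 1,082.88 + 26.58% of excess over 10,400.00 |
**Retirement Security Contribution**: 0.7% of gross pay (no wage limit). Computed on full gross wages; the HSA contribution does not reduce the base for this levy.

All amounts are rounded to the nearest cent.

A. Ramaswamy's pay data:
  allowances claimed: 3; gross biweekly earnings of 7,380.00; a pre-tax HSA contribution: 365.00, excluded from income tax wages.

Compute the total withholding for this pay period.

455.62

Income Tax: taxable = 7,380.00 − 365.00 − 3×320.00 = 6,055.00
  168.00 + 12.72% × (6,055.00 − 4,200.00) = 168.00 + 12.72% × 1,855.00 = 403.96
Retirement Security Contribution: 0.7% × 7,380.00 = 51.66
Total: 403.96 + 51.66 = 455.62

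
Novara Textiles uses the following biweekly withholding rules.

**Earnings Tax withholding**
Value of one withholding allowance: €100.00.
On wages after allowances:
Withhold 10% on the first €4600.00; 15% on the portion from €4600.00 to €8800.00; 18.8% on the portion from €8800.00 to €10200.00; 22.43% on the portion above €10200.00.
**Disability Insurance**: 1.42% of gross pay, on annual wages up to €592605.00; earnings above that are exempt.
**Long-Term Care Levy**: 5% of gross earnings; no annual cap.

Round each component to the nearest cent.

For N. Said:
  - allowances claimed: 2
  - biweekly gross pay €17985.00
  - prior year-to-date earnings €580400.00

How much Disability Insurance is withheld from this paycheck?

Disability Insurance: cap €592605.00 − YTD €580400.00 = €12205.00 subject; 1.42% × €12205.00 = €173.31

€173.31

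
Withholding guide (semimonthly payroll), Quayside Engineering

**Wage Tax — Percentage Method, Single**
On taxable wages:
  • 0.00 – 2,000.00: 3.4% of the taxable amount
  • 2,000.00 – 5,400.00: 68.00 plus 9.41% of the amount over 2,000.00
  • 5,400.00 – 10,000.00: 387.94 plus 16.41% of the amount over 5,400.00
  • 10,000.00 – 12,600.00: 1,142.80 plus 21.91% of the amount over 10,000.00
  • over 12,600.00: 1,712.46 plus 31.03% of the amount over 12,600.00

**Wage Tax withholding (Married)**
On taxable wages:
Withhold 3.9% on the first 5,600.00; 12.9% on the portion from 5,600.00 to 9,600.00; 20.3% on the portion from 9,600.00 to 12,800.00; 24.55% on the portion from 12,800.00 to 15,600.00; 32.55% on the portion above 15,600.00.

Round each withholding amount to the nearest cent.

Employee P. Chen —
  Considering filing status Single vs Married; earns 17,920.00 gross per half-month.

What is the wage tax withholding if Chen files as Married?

2,826.56

Wage Tax (Married): taxable = 17,920.00
  2,071.40 + 32.55% × (17,920.00 − 15,600.00) = 2,071.40 + 32.55% × 2,320.00 = 2,826.56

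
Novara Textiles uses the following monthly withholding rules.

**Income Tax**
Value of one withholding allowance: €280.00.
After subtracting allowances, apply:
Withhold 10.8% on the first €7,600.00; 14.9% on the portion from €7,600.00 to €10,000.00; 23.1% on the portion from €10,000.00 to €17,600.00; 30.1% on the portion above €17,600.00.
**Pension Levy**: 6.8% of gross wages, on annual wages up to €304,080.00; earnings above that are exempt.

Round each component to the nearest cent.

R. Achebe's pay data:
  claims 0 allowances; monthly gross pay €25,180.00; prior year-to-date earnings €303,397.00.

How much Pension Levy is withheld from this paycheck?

Pension Levy: cap €304,080.00 − YTD €303,397.00 = €683.00 subject; 6.8% × €683.00 = €46.44

€46.44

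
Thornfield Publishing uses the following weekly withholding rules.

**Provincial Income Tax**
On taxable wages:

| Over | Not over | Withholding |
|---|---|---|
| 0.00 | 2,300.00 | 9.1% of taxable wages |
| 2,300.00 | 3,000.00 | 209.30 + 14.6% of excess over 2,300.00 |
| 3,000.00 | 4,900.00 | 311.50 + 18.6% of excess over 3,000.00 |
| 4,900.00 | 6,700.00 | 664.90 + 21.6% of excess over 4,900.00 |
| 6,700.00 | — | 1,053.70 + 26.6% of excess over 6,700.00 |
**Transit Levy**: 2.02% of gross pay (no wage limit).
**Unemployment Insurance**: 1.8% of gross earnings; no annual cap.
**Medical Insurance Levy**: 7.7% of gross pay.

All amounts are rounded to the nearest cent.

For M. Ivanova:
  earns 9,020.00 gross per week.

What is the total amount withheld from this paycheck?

2,709.92

Provincial Income Tax: taxable = 9,020.00
  1,053.70 + 26.6% × (9,020.00 − 6,700.00) = 1,053.70 + 26.6% × 2,320.00 = 1,670.82
Transit Levy: 2.02% × 9,020.00 = 182.20
Unemployment Insurance: 1.8% × 9,020.00 = 162.36
Medical Insurance Levy: 7.7% × 9,020.00 = 694.54
Total: 1,670.82 + 182.20 + 162.36 + 694.54 = 2,709.92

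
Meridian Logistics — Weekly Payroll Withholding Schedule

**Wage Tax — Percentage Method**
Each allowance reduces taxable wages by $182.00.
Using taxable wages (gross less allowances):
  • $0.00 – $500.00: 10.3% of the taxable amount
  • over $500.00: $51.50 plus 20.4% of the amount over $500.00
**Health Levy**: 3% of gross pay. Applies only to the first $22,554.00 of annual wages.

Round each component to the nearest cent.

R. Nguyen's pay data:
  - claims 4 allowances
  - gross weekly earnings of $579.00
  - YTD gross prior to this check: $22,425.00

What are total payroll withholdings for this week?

$3.87

Wage Tax: taxable = $579.00 − 4×$182.00 = $-149.00
  Taxable ≤ 0 → $0.00
Health Levy: cap $22,554.00 − YTD $22,425.00 = $129.00 subject; 3% × $129.00 = $3.87
Total: $0.00 + $3.87 = $3.87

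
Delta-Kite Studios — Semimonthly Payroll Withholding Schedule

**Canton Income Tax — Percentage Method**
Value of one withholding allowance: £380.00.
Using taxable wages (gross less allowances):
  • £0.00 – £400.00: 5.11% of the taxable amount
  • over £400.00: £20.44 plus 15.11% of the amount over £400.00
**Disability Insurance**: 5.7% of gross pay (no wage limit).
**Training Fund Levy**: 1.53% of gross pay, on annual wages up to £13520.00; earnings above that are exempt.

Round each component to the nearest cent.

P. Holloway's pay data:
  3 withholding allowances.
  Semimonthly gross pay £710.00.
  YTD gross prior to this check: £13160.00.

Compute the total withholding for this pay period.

Canton Income Tax: taxable = £710.00 − 3×£380.00 = £-430.00
  Taxable ≤ 0 → £0.00
Disability Insurance: 5.7% × £710.00 = £40.47
Training Fund Levy: cap £13520.00 − YTD £13160.00 = £360.00 subject; 1.53% × £360.00 = £5.51
Total: £0.00 + £40.47 + £5.51 = £45.98

£45.98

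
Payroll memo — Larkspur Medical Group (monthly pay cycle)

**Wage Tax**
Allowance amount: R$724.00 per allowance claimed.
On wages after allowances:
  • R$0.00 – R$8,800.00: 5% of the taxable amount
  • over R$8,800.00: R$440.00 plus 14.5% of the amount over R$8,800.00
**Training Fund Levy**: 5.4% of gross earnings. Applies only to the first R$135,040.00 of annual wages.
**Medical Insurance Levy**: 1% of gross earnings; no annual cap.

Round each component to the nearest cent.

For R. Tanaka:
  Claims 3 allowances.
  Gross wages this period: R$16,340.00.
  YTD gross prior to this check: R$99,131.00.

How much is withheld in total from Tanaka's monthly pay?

R$2,264.12

Wage Tax: taxable = R$16,340.00 − 3×R$724.00 = R$14,168.00
  R$440.00 + 14.5% × (R$14,168.00 − R$8,800.00) = R$440.00 + 14.5% × R$5,368.00 = R$1,218.36
Training Fund Levy: 5.4% × R$16,340.00 = R$882.36
Medical Insurance Levy: 1% × R$16,340.00 = R$163.40
Total: R$1,218.36 + R$882.36 + R$163.40 = R$2,264.12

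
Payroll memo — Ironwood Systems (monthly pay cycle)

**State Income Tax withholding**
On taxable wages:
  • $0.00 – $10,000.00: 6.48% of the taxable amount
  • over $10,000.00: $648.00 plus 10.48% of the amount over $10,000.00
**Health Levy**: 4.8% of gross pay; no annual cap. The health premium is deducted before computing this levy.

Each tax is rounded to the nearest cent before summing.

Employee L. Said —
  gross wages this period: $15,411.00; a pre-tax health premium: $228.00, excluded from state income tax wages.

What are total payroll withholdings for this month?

State Income Tax: taxable = $15,411.00 − $228.00 = $15,183.00
  $648.00 + 10.48% × ($15,183.00 − $10,000.00) = $648.00 + 10.48% × $5,183.00 = $1,191.18
Health Levy: 4.8% × $15,183.00 = $728.78
Total: $1,191.18 + $728.78 = $1,919.96

$1,919.96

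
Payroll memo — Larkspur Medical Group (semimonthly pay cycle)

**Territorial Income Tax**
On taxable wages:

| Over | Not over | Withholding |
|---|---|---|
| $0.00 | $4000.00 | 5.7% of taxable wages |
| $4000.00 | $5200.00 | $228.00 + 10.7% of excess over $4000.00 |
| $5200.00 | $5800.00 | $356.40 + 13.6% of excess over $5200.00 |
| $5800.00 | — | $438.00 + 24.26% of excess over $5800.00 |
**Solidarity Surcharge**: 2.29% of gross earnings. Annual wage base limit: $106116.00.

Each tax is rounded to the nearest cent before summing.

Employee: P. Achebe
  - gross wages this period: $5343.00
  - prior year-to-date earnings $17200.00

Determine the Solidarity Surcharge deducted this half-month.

Solidarity Surcharge: 2.29% × $5343.00 = $122.35

$122.35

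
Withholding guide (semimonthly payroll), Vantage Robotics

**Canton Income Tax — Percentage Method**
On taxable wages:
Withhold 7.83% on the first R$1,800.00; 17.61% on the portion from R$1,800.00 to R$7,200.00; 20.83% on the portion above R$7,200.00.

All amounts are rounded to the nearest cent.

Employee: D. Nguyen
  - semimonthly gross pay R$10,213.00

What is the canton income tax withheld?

Canton Income Tax: taxable = R$10,213.00
  R$1,091.88 + 20.83% × (R$10,213.00 − R$7,200.00) = R$1,091.88 + 20.83% × R$3,013.00 = R$1,719.49

R$1,719.49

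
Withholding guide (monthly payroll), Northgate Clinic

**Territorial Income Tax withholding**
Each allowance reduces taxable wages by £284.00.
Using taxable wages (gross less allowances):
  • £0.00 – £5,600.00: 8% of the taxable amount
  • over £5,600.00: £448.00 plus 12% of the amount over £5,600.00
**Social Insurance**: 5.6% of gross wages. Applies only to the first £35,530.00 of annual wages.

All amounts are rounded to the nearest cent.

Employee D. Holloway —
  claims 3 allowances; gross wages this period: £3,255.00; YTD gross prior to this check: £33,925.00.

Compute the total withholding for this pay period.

Territorial Income Tax: taxable = £3,255.00 − 3×£284.00 = £2,403.00
  8% × £2,403.00 = £192.24
Social Insurance: cap £35,530.00 − YTD £33,925.00 = £1,605.00 subject; 5.6% × £1,605.00 = £89.88
Total: £192.24 + £89.88 = £282.12

£282.12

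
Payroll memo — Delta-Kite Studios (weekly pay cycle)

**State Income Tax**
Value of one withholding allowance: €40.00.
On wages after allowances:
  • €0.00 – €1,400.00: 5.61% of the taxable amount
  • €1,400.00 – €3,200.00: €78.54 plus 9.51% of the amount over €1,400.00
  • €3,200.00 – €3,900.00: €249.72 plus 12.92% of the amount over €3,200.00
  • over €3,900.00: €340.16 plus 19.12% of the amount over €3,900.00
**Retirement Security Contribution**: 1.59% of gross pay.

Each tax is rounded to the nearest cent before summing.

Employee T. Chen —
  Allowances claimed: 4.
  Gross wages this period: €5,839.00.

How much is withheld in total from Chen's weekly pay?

€773.14

State Income Tax: taxable = €5,839.00 − 4×€40.00 = €5,679.00
  €340.16 + 19.12% × (€5,679.00 − €3,900.00) = €340.16 + 19.12% × €1,779.00 = €680.30
Retirement Security Contribution: 1.59% × €5,839.00 = €92.84
Total: €680.30 + €92.84 = €773.14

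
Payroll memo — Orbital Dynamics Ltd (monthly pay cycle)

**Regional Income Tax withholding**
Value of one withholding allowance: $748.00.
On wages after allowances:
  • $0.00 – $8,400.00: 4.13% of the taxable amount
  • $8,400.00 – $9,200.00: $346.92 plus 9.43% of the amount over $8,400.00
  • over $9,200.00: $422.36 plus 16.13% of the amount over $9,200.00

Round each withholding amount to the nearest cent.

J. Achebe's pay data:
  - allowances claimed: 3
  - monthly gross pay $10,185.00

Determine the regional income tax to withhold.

Regional Income Tax: taxable = $10,185.00 − 3×$748.00 = $7,941.00
  4.13% × $7,941.00 = $327.96

$327.96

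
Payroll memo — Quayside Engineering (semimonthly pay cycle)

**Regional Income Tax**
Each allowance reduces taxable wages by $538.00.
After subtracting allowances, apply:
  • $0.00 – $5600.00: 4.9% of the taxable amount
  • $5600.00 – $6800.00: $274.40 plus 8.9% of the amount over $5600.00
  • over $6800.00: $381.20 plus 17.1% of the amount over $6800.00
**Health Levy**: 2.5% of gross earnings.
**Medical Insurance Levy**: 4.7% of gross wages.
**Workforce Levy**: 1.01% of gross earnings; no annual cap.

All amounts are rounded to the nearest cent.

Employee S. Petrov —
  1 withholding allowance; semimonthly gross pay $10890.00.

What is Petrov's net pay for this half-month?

$9007.34

Regional Income Tax: taxable = $10890.00 − 1×$538.00 = $10352.00
  $381.20 + 17.1% × ($10352.00 − $6800.00) = $381.20 + 17.1% × $3552.00 = $988.59
Health Levy: 2.5% × $10890.00 = $272.25
Medical Insurance Levy: 4.7% × $10890.00 = $511.83
Workforce Levy: 1.01% × $10890.00 = $109.99
Total withheld: $988.59 + $272.25 + $511.83 + $109.99 = $1882.66
Net pay: $10890.00 − $1882.66 = $9007.34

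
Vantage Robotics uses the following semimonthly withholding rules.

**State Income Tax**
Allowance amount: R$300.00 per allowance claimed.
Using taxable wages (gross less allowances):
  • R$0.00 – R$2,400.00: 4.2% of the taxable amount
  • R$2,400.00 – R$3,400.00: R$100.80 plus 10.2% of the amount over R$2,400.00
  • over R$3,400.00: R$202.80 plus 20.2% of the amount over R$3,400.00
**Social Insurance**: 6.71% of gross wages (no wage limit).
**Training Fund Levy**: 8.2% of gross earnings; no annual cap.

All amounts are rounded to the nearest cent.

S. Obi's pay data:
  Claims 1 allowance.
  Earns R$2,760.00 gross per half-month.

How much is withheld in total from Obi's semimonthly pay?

R$518.44

State Income Tax: taxable = R$2,760.00 − 1×R$300.00 = R$2,460.00
  R$100.80 + 10.2% × (R$2,460.00 − R$2,400.00) = R$100.80 + 10.2% × R$60.00 = R$106.92
Social Insurance: 6.71% × R$2,760.00 = R$185.20
Training Fund Levy: 8.2% × R$2,760.00 = R$226.32
Total: R$106.92 + R$185.20 + R$226.32 = R$518.44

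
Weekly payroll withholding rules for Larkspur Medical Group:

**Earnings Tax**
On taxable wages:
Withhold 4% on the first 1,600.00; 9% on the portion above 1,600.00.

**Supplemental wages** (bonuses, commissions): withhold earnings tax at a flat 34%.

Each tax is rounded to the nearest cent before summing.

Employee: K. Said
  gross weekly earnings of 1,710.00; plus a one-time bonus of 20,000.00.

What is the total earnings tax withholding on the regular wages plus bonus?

Earnings Tax: taxable = 1,710.00
  64.00 + 9% × (1,710.00 − 1,600.00) = 64.00 + 9% × 110.00 = 73.90
Supplemental (34% flat on bonus): 34% × 20,000.00 = 6,800.00
Total earnings tax: 73.90 + 6,800.00 = 6,873.90

6,873.90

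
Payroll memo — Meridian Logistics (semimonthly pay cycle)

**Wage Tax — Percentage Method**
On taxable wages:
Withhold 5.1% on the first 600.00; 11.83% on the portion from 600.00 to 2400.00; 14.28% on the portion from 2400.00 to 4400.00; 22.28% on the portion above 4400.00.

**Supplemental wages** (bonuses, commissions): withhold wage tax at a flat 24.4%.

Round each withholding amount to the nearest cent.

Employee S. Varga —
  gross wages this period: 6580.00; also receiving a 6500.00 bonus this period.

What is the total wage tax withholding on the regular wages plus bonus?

Wage Tax: taxable = 6580.00
  529.14 + 22.28% × (6580.00 − 4400.00) = 529.14 + 22.28% × 2180.00 = 1014.84
Supplemental (24.4% flat on bonus): 24.4% × 6500.00 = 1586.00
Total wage tax: 1014.84 + 1586.00 = 2600.84

2600.84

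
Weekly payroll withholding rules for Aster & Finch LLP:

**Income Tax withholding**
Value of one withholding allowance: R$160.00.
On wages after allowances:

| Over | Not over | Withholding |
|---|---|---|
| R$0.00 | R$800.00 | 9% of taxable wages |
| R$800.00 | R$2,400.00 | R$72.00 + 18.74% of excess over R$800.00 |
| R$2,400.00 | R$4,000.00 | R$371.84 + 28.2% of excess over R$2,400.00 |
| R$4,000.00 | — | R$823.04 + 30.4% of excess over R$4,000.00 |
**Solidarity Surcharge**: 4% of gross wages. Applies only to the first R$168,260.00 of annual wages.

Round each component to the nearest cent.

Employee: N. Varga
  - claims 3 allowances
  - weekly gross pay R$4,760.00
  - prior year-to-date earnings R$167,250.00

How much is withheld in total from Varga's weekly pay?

Income Tax: taxable = R$4,760.00 − 3×R$160.00 = R$4,280.00
  R$823.04 + 30.4% × (R$4,280.00 − R$4,000.00) = R$823.04 + 30.4% × R$280.00 = R$908.16
Solidarity Surcharge: cap R$168,260.00 − YTD R$167,250.00 = R$1,010.00 subject; 4% × R$1,010.00 = R$40.40
Total: R$908.16 + R$40.40 = R$948.56

R$948.56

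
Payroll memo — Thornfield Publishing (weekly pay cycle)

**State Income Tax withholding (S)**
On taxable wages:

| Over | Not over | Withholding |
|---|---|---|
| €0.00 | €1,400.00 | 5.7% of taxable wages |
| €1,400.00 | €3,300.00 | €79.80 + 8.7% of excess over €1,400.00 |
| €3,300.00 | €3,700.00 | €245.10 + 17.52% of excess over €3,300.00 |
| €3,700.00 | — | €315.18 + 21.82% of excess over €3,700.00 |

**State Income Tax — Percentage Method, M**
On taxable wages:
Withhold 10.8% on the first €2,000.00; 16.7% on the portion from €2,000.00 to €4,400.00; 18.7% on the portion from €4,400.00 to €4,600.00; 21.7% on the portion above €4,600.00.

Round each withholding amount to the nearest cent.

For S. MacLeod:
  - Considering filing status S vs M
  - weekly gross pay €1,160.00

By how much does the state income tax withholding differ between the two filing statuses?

State Income Tax (S): taxable = €1,160.00
  5.7% × €1,160.00 = €66.12
State Income Tax (M): taxable = €1,160.00
  10.8% × €1,160.00 = €125.28
Difference: |€66.12 − €125.28| = €59.16 (higher under M)

€59.16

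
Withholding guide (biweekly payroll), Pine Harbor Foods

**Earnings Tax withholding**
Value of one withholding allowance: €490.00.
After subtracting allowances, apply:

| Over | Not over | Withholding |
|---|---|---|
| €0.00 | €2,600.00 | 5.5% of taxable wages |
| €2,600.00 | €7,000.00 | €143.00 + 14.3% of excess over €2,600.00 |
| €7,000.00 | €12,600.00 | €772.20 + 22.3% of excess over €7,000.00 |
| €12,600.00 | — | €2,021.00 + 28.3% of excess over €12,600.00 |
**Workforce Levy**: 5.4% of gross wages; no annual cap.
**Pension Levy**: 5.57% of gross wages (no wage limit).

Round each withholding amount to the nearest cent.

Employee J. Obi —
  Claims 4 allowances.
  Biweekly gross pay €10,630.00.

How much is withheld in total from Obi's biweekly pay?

Earnings Tax: taxable = €10,630.00 − 4×€490.00 = €8,670.00
  €772.20 + 22.3% × (€8,670.00 − €7,000.00) = €772.20 + 22.3% × €1,670.00 = €1,144.61
Workforce Levy: 5.4% × €10,630.00 = €574.02
Pension Levy: 5.57% × €10,630.00 = €592.09
Total: €1,144.61 + €574.02 + €592.09 = €2,310.72

€2,310.72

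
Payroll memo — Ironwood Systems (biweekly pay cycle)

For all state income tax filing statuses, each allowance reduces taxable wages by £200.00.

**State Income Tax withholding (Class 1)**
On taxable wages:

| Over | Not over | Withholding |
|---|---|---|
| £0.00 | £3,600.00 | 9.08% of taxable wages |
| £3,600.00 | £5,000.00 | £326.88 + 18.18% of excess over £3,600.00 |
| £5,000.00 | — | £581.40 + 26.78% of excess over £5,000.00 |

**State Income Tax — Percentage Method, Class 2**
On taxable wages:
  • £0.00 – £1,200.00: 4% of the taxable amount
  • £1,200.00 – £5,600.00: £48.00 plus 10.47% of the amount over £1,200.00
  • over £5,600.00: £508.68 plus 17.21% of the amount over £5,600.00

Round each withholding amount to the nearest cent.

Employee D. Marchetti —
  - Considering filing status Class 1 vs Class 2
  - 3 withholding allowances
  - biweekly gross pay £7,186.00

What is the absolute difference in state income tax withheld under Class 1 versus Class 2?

State Income Tax (Class 1): taxable = £7,186.00 − 3×£200.00 = £6,586.00
  £581.40 + 26.78% × (£6,586.00 − £5,000.00) = £581.40 + 26.78% × £1,586.00 = £1,006.13
State Income Tax (Class 2): taxable = £7,186.00 − 3×£200.00 = £6,586.00
  £508.68 + 17.21% × (£6,586.00 − £5,600.00) = £508.68 + 17.21% × £986.00 = £678.37
Difference: |£1,006.13 − £678.37| = £327.76 (higher under Class 1)

£327.76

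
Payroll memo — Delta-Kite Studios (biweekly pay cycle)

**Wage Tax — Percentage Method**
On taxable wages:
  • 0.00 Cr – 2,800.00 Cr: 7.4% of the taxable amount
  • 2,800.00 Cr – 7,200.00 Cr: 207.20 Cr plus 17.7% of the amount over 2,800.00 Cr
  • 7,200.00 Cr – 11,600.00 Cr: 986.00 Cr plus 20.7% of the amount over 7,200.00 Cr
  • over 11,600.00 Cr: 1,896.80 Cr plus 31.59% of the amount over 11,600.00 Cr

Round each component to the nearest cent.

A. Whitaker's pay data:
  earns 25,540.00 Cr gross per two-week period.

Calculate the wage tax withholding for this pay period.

Wage Tax: taxable = 25,540.00 Cr
  1,896.80 Cr + 31.59% × (25,540.00 Cr − 11,600.00 Cr) = 1,896.80 Cr + 31.59% × 13,940.00 Cr = 6,300.45 Cr

6,300.45 Cr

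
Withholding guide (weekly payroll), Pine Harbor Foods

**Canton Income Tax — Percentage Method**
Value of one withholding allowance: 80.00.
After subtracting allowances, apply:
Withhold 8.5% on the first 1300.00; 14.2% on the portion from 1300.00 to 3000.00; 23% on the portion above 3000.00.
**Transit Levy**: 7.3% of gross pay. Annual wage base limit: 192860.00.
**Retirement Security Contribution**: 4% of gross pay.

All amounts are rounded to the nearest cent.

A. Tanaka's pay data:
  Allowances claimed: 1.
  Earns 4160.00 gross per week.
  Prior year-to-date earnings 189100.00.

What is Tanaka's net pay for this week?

Canton Income Tax: taxable = 4160.00 − 1×80.00 = 4080.00
  351.90 + 23% × (4080.00 − 3000.00) = 351.90 + 23% × 1080.00 = 600.30
Transit Levy: cap 192860.00 − YTD 189100.00 = 3760.00 subject; 7.3% × 3760.00 = 274.48
Retirement Security Contribution: 4% × 4160.00 = 166.40
Total withheld: 600.30 + 274.48 + 166.40 = 1041.18
Net pay: 4160.00 − 1041.18 = 3118.82

3118.82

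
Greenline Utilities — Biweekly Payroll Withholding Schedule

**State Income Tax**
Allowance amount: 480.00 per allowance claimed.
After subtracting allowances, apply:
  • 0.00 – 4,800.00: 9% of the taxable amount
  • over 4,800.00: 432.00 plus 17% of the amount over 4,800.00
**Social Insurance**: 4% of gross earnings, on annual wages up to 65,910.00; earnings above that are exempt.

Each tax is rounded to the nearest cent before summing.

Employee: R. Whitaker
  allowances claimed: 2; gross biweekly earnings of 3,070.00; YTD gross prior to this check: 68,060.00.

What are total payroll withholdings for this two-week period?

189.90

State Income Tax: taxable = 3,070.00 − 2×480.00 = 2,110.00
  9% × 2,110.00 = 189.90
Social Insurance: YTD 68,060.00 ≥ cap 65,910.00 → 0.00
Total: 189.90 + 0.00 = 189.90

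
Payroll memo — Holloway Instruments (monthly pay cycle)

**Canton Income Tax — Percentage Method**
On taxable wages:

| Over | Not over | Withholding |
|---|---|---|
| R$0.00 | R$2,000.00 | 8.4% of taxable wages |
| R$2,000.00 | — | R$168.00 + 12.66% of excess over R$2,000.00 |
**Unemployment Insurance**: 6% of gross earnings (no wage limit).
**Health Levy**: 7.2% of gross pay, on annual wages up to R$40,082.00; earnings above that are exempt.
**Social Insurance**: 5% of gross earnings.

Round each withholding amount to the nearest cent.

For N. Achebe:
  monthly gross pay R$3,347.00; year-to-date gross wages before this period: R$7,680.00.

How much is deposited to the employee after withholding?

Canton Income Tax: taxable = R$3,347.00
  R$168.00 + 12.66% × (R$3,347.00 − R$2,000.00) = R$168.00 + 12.66% × R$1,347.00 = R$338.53
Unemployment Insurance: 6% × R$3,347.00 = R$200.82
Health Levy: 7.2% × R$3,347.00 = R$240.98
Social Insurance: 5% × R$3,347.00 = R$167.35
Total withheld: R$338.53 + R$200.82 + R$240.98 + R$167.35 = R$947.68
Net pay: R$3,347.00 − R$947.68 = R$2,399.32

R$2,399.32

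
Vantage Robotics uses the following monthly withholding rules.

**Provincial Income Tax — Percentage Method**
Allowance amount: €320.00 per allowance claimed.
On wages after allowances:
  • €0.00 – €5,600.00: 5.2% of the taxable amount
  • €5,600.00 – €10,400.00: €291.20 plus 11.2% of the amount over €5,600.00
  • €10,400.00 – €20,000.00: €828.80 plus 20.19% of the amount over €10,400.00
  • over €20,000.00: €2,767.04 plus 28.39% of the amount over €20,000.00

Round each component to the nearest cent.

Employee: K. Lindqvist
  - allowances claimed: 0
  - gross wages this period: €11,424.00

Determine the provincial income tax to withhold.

€1,035.55

Provincial Income Tax: taxable = €11,424.00
  €828.80 + 20.19% × (€11,424.00 − €10,400.00) = €828.80 + 20.19% × €1,024.00 = €1,035.55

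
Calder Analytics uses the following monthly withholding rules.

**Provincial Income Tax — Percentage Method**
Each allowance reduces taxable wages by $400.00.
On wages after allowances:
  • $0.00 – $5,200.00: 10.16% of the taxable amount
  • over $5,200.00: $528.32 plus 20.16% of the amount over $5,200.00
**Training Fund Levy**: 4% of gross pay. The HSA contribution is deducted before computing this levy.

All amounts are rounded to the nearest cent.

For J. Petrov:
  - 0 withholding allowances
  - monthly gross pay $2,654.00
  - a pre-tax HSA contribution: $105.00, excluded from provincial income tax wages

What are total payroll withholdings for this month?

$360.94

Provincial Income Tax: taxable = $2,654.00 − $105.00 = $2,549.00
  10.16% × $2,549.00 = $258.98
Training Fund Levy: 4% × $2,549.00 = $101.96
Total: $258.98 + $101.96 = $360.94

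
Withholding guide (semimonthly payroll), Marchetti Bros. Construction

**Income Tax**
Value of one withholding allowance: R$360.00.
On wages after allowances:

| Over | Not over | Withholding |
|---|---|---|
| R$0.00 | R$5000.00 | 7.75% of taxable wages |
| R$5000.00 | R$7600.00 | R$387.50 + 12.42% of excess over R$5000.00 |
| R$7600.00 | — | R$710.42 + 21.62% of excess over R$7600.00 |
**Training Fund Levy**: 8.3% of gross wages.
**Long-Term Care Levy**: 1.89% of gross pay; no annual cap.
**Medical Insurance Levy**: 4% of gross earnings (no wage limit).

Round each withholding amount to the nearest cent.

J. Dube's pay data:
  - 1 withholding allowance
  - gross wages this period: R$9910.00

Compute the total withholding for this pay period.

R$2538.24

Income Tax: taxable = R$9910.00 − 1×R$360.00 = R$9550.00
  R$710.42 + 21.62% × (R$9550.00 − R$7600.00) = R$710.42 + 21.62% × R$1950.00 = R$1132.01
Training Fund Levy: 8.3% × R$9910.00 = R$822.53
Long-Term Care Levy: 1.89% × R$9910.00 = R$187.30
Medical Insurance Levy: 4% × R$9910.00 = R$396.40
Total: R$1132.01 + R$822.53 + R$187.30 + R$396.40 = R$2538.24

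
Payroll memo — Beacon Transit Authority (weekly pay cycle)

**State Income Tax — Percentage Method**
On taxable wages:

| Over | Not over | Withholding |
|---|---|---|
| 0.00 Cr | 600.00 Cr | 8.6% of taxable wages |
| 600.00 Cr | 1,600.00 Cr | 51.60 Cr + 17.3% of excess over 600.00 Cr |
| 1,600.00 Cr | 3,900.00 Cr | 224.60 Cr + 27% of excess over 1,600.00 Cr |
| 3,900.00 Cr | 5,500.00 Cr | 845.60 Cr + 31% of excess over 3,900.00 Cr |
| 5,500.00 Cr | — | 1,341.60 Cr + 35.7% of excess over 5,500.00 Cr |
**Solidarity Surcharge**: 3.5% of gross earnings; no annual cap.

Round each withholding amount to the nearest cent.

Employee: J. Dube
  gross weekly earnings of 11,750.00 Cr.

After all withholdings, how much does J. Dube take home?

7,765.90 Cr

State Income Tax: taxable = 11,750.00 Cr
  1,341.60 Cr + 35.7% × (11,750.00 Cr − 5,500.00 Cr) = 1,341.60 Cr + 35.7% × 6,250.00 Cr = 3,572.85 Cr
Solidarity Surcharge: 3.5% × 11,750.00 Cr = 411.25 Cr
Total withheld: 3,572.85 Cr + 411.25 Cr = 3,984.10 Cr
Net pay: 11,750.00 Cr − 3,984.10 Cr = 7,765.90 Cr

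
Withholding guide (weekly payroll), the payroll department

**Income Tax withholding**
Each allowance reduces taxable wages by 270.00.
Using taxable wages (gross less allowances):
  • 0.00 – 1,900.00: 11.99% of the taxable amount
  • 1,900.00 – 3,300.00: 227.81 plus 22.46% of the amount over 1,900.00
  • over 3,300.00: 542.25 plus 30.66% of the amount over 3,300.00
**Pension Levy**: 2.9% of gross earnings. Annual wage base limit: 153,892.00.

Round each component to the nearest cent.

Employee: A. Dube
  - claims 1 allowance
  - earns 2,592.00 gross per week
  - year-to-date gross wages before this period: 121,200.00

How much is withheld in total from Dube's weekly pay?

397.76

Income Tax: taxable = 2,592.00 − 1×270.00 = 2,322.00
  227.81 + 22.46% × (2,322.00 − 1,900.00) = 227.81 + 22.46% × 422.00 = 322.59
Pension Levy: 2.9% × 2,592.00 = 75.17
Total: 322.59 + 75.17 = 397.76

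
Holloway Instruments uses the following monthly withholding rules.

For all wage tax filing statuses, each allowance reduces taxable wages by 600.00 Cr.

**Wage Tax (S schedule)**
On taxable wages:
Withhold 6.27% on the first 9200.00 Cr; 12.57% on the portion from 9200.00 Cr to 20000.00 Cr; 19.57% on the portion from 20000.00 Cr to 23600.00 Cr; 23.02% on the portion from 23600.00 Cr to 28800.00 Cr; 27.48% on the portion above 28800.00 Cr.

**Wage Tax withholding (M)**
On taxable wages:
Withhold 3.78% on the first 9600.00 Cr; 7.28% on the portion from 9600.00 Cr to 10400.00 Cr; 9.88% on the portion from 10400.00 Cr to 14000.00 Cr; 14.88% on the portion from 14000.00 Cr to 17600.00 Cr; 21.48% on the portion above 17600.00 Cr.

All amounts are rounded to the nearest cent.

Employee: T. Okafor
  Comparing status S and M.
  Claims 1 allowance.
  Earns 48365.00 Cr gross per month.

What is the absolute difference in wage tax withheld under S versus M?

Wage Tax (S): taxable = 48365.00 Cr − 1×600.00 Cr = 47765.00 Cr
  3835.96 Cr + 27.48% × (47765.00 Cr − 28800.00 Cr) = 3835.96 Cr + 27.48% × 18965.00 Cr = 9047.54 Cr
Wage Tax (M): taxable = 48365.00 Cr − 1×600.00 Cr = 47765.00 Cr
  1312.48 Cr + 21.48% × (47765.00 Cr − 17600.00 Cr) = 1312.48 Cr + 21.48% × 30165.00 Cr = 7791.92 Cr
Difference: |9047.54 Cr − 7791.92 Cr| = 1255.62 Cr (higher under S)

1255.62 Cr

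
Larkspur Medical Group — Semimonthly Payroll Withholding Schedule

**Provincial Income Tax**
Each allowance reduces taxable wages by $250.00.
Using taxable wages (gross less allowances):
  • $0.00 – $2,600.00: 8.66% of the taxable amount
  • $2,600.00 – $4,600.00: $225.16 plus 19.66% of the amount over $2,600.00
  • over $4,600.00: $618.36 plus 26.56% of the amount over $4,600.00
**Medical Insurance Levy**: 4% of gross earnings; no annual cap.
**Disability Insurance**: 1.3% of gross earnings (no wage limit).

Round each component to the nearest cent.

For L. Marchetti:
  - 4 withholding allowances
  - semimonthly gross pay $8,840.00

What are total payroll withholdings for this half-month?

Provincial Income Tax: taxable = $8,840.00 − 4×$250.00 = $7,840.00
  $618.36 + 26.56% × ($7,840.00 − $4,600.00) = $618.36 + 26.56% × $3,240.00 = $1,478.90
Medical Insurance Levy: 4% × $8,840.00 = $353.60
Disability Insurance: 1.3% × $8,840.00 = $114.92
Total: $1,478.90 + $353.60 + $114.92 = $1,947.42

$1,947.42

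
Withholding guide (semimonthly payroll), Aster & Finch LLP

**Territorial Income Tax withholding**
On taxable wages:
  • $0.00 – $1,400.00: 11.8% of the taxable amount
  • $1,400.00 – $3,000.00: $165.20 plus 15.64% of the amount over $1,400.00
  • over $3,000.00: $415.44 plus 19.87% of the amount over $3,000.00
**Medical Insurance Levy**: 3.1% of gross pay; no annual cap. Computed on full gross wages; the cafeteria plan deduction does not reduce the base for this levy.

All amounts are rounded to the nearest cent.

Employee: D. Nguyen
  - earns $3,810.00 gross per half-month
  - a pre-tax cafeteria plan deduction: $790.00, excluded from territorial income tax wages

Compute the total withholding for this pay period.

Territorial Income Tax: taxable = $3,810.00 − $790.00 = $3,020.00
  $415.44 + 19.87% × ($3,020.00 − $3,000.00) = $415.44 + 19.87% × $20.00 = $419.41
Medical Insurance Levy: 3.1% × $3,810.00 = $118.11
Total: $419.41 + $118.11 = $537.52

$537.52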